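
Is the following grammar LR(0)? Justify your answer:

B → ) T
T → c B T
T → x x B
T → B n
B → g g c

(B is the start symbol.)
A grammar is LR(0) if no state in the canonical LR(0) collection has:
  - both a shift item (dot before a terminal) and a complete item (shift-reduce conflict), or
  - two or more complete items (reduce-reduce conflict; the accept item [B' → B .] counts as a complete item here).

Augment with B' → B and build the canonical LR(0) collection (I0 = CLOSURE({[B' → . B]}), then GOTO on every symbol after a dot until no new states appear). It has 15 states:
  I0: { [B → . ) T], [B → . g g c], [B' → . B] }  — shift
  I1: { [B → ) . T], [B → . ) T], [B → . g g c], [T → . B n], [T → . c B T], [T → . x x B] }  — shift
  I2: { [B' → B .] }  — accept
  I3: { [B → g . g c] }  — shift
  I4: { [B → g g . c] }  — shift
  I5: { [B → g g c .] }  — reduce
  I6: { [T → B . n] }  — shift
  I7: { [B → ) T .] }  — reduce
  I8: { [B → . ) T], [B → . g g c], [T → c . B T] }  — shift
  I9: { [T → x . x B] }  — shift
  I10: { [B → . ) T], [B → . g g c], [T → x x . B] }  — shift
  I11: { [T → x x B .] }  — reduce
  I12: { [B → . ) T], [B → . g g c], [T → . B n], [T → . c B T], [T → . x x B], [T → c B . T] }  — shift
  I13: { [T → c B T .] }  — reduce
  I14: { [T → B n .] }  — reduce

Every state is either a pure shift/goto state or contains exactly one complete item and nothing to shift — no conflicts. The grammar is LR(0).

Answer: Yes, the grammar is LR(0)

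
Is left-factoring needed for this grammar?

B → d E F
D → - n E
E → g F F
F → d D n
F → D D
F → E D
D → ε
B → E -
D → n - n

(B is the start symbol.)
Left-factoring is needed when two productions for the same non-terminal
share a common prefix on the right-hand side.

Productions for B:
  B → d E F
  B → E -
Productions for D:
  D → - n E
  D → ε
  D → n - n
Productions for F:
  F → d D n
  F → D D
  F → E D

No common prefixes found.

Answer: No, left-factoring is not needed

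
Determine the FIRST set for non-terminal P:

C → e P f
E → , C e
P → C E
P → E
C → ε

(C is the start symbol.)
{ ',', 'e' }

FIRST sets of the other non-terminals involved (by the same procedure, iterated to a fixed point):
  FIRST(C) = { 'e', ε }
  FIRST(E) = { ',' }

From P → C E:
  - C is a non-terminal: add FIRST(C) \ {ε} = { 'e' }
    C is nullable, so continue to the next symbol
  - E is a non-terminal: add FIRST(E) \ {ε} = { ',' }
    E is not nullable, so stop
From P → E:
  - E is a non-terminal: add FIRST(E) \ {ε} = { ',' }
    E is not nullable, so stop

Collecting: FIRST(P) = { ',', 'e' }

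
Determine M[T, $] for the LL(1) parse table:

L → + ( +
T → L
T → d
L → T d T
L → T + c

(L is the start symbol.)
To find M[T, $], we find productions for T where $ is in the predict set (PREDICT(N → α) = (FIRST(α) \ {ε}) ∪ (FOLLOW(N) if α ⇒* ε)).

Relevant sets:
  FIRST(L) = { '+', 'd' }

T → L: PREDICT = { '+', 'd' }
T → d: PREDICT = { 'd' }

M[T, $] is empty (no production applies)

Answer: Empty (error entry)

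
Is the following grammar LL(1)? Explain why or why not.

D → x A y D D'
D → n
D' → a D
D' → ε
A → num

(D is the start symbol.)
A grammar is LL(1) if for each non-terminal N with multiple productions, the predict sets of those productions are pairwise disjoint, where PREDICT(N → α) = (FIRST(α) \ {ε}) ∪ (FOLLOW(N) if α ⇒* ε).

Relevant sets:
  FOLLOW(D') = { $, 'a' }

For D:
  PREDICT(D → x A y D D') = { 'x' }
  PREDICT(D → n) = { 'n' }
For D':
  PREDICT(D' → a D) = { 'a' }
  PREDICT(D' → ε) = { $, 'a' }
A has a single production, so nothing to check there.

Conflict found: Predict set conflict for D': { 'a' }
The grammar is NOT LL(1).

Answer: No. Predict set conflict for D': { 'a' }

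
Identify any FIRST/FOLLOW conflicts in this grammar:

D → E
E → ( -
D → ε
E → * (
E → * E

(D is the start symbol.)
No FIRST/FOLLOW conflicts.

A FIRST/FOLLOW conflict occurs when a non-terminal N has a nullable alternative N → β (β ⇒* ε) and another alternative N → α with FIRST(α) ∩ FOLLOW(N) ≠ ∅: on such a lookahead the parser cannot decide between expanding α and letting N vanish via β.

Nullable non-terminals: D.
FIRST sets used below: FIRST(E) = { '(', '*' }

D: nullable alternative(s) D → ε; FOLLOW(D) = { $ }
  D → E: FIRST \ {ε} = { '(', '*' } — disjoint from FOLLOW(D)
  D → ε: FIRST \ {ε} = { } — this is the only nullable alternative, skip

E has no nullable alternative, so no FIRST/FOLLOW check is needed there.

No FIRST/FOLLOW conflicts found.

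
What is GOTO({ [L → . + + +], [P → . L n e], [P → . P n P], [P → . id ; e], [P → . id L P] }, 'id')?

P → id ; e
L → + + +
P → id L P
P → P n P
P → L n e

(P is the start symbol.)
GOTO(I, 'id') = CLOSURE({ [A → αX.β] : [A → α.Xβ] ∈ I, X = 'id' })

Items with dot before 'id', with the dot advanced:
  [P → . id ; e] → [P → id . ; e]
  [P → . id L P] → [P → id . L P]
Closure of the advanced items:
  [P → id . L P] has the dot before L: add [L → . + + +]

GOTO = { [L → . + + +], [P → id . ; e], [P → id . L P] }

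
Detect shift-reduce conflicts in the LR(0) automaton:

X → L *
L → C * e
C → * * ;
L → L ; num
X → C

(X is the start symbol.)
Yes — I2: [X → C .] vs [L → C . * e]

A shift-reduce conflict occurs when an LR(0) state has both:
  - a complete (reduce) item [A → α .] (dot at the end), and
  - a shift item [B → β . c γ] (dot before a terminal).

Augment with X' → X and build the canonical LR(0) collection (I0 = CLOSURE({[X' → . X]}), then GOTO on every symbol after a dot until no new states appear). It has 12 states:
  I0: { [C → . * * ;], [L → . C * e], [L → . L ; num], [X → . C], [X → . L *], [X' → . X] }  — shift
  I1: { [C → * . * ;] }  — shift
  I2: { [L → C . * e], [X → C .] }  — shift, reduce
  I3: { [L → L . ; num], [X → L . *] }  — shift
  I4: { [X' → X .] }  — accept
  I5: { [X → L * .] }  — reduce
  I6: { [L → L ; . num] }  — shift
  I7: { [L → L ; num .] }  — reduce
  I8: { [L → C * . e] }  — shift
  I9: { [L → C * e .] }  — reduce
  I10: { [C → * * . ;] }  — shift
  I11: { [C → * * ; .] }  — reduce

I2 contains reduce item [X → C .] and shift item [L → C . * e] — shift-reduce conflict.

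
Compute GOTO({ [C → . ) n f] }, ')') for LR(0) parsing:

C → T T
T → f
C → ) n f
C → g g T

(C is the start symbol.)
GOTO(I, ')') = CLOSURE({ [A → αX.β] : [A → α.Xβ] ∈ I, X = ')' })

Items with dot before ')', with the dot advanced:
  [C → . ) n f] → [C → ) . n f]
Closure adds nothing (no advanced item has the dot before a non-terminal).

GOTO = { [C → ) . n f] }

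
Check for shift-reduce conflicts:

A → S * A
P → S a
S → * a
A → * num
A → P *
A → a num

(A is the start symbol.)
No shift-reduce conflicts

A shift-reduce conflict occurs when an LR(0) state has both:
  - a complete (reduce) item [A → α .] (dot at the end), and
  - a shift item [B → β . c γ] (dot before a terminal).

Augment with A' → A and build the canonical LR(0) collection (I0 = CLOSURE({[A' → . A]}), then GOTO on every symbol after a dot until no new states appear). It has 13 states:
  I0: { [A → . * num], [A → . P *], [A → . S * A], [A → . a num], [A' → . A], [P → . S a], [S → . * a] }  — shift
  I1: { [A → * . num], [S → * . a] }  — shift
  I2: { [A' → A .] }  — accept
  I3: { [A → P . *] }  — shift
  I4: { [A → S . * A], [P → S . a] }  — shift
  I5: { [A → a . num] }  — shift
  I6: { [A → a num .] }  — reduce
  I7: { [A → . * num], [A → . P *], [A → . S * A], [A → . a num], [A → S * . A], [P → . S a], [S → . * a] }  — shift
  I8: { [P → S a .] }  — reduce
  I9: { [A → S * A .] }  — reduce
  I10: { [A → P * .] }  — reduce
  I11: { [S → * a .] }  — reduce
  I12: { [A → * num .] }  — reduce

No state contains both a complete item and a shift item.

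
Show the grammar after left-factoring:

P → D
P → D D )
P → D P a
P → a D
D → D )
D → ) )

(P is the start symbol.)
Left-factoring transforms A → αβ₁ | αβ₂ into A → αA' and A' → β₁ | β₂
(α is the longest common prefix among the alternatives). Repeat until
no nonterminal has two alternatives with a common prefix.

Round 1: P has alternatives sharing prefix 'D'. Introduce P': P → D P'
  Add: P' → ε
  Add: P' → D )
  Add: P' → P a

No remaining common prefixes — done.

Resulting grammar:
P → D P'
P' → ε
P' → D )
P' → P a
P → a D
D → D )
D → ) )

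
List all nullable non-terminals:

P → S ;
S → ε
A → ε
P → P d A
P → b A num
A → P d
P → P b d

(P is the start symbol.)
A non-terminal is nullable if it can derive ε (the empty string): either it has an ε-production, or it has a production whose right-hand side consists entirely of nullable non-terminals.

ε-productions: S → ε, A → ε
So S, A are immediately nullable.
No further non-terminal can be added: every production for the remaining non-terminals contains a terminal or a non-nullable non-terminal.
Nullable = { 'A', 'S' }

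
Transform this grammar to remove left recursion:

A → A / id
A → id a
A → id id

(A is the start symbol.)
A → id a A'
A → id id A'
A' → / id A'
A' → ε

A is directly left-recursive. The standard transformation for
  A → A α₁ | ... | A α_m | β₁ | ... | β_n
is
  A  → β₁ A' | ... | β_n A'
  A' → α₁ A' | ... | α_m A' | ε

A → id a becomes A → id a A'
A → id id becomes A → id id A'
A → A / id becomes A' → / id A'
Add A' → ε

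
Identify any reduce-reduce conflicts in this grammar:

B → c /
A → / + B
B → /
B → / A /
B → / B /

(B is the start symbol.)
Augment with B' → B and build the canonical LR(0) collection (I0 = CLOSURE({[B' → . B]}), then GOTO on every symbol after a dot until no new states appear). It has 12 states:
  I0: { [B → . / A /], [B → . / B /], [B → . /], [B → . c /], [B' → . B] }  — shift
  I1: { [A → . / + B], [B → . / A /], [B → . / B /], [B → . /], [B → . c /], [B → / . A /], [B → / . B /], [B → / .] }  — shift, reduce
  I2: { [B' → B .] }  — accept
  I3: { [B → c . /] }  — shift
  I4: { [B → c / .] }  — reduce
  I5: { [A → . / + B], [A → / . + B], [B → . / A /], [B → . / B /], [B → . /], [B → . c /], [B → / . A /], [B → / . B /], [B → / .] }  — shift, reduce
  I6: { [B → / A . /] }  — shift
  I7: { [B → / B . /] }  — shift
  I8: { [B → / B / .] }  — reduce
  I9: { [B → / A / .] }  — reduce
  I10: { [A → / + . B], [B → . / A /], [B → . / B /], [B → . /], [B → . c /] }  — shift
  I11: { [A → / + B .] }  — reduce

No state contains more than one complete item.

Answer: No reduce-reduce conflicts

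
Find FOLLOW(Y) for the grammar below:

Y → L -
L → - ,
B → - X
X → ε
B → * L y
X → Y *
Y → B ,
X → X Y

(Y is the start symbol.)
To compute FOLLOW(Y), find every occurrence of Y on a right-hand side N → α Y β: add FIRST(β) \ {ε}, and if β is empty or nullable also add FOLLOW(N). Iterate to a fixed point.

Y is the start symbol, so $ ∈ FOLLOW(Y).
In X → Y *: Y is followed by '*', add FIRST('*') \ {ε} = { '*' }
In X → X Y: Y is at the end, add FOLLOW(X)

The FOLLOW sets referred to above (computed the same way, to a fixed point):
  FOLLOW(X) = { '*', ',', '-' }

Taking the union: FOLLOW(Y) = { $, '*', ',', '-' }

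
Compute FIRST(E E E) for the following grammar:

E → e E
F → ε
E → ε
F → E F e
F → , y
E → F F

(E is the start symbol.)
FIRST sets of the non-terminals involved (from the grammar, by fixed-point iteration):
  FIRST(E) = { ',', 'e', ε }

To compute FIRST(E E E), process the symbols left to right:
Symbol E is a non-terminal. Add FIRST(E) \ {ε} = { ',', 'e' }
E is nullable (ε ∈ FIRST(E)), continue to the next symbol.
Symbol E is a non-terminal. Add FIRST(E) \ {ε} = { ',', 'e' }
E is nullable (ε ∈ FIRST(E)), continue to the next symbol.
Symbol E is a non-terminal. Add FIRST(E) \ {ε} = { ',', 'e' }
E is nullable (ε ∈ FIRST(E)), continue to the next symbol.
All symbols are nullable, so ε is in the result.
FIRST(E E E) = { ',', 'e', ε }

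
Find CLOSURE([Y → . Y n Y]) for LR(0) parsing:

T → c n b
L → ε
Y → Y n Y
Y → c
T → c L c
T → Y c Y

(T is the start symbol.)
To compute CLOSURE, for each item [A → α.Bβ] where B is a non-terminal, add [B → .γ] for all productions B → γ; repeat for the newly added items until nothing changes.

Start with: [Y → . Y n Y]
  [Y → . Y n Y] has the dot before Y: add [Y → . c]
No further items can be added.

CLOSURE = { [Y → . Y n Y], [Y → . c] }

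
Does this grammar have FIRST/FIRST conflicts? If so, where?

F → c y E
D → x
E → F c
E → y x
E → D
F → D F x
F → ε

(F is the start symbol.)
Yes. E → F c / E → D on { 'x' }

A FIRST/FIRST conflict occurs when two productions N → α and N → β for the same non-terminal have FIRST(α) ∩ FIRST(β) ≠ ∅ (with ε ∈ FIRST of a nullable right-hand side, so two nullable alternatives also conflict).

FIRST sets of the non-terminals at (or reachable through a nullable prefix from) the front of some alternative:
  FIRST(D) = { 'x' }
  FIRST(F) = { 'c', 'x', ε }

Productions for F:
  F → c y E: FIRST = { 'c' }
  F → D F x: FIRST = { 'x' }
  F → ε: FIRST = { ε }
Productions for E:
  E → F c: FIRST = { 'c', 'x' }
  E → y x: FIRST = { 'y' }
  E → D: FIRST = { 'x' }
D has only one production, so no FIRST/FIRST conflict is possible there.

Conflict for E: E → F c and E → D
  Overlap: { 'x' }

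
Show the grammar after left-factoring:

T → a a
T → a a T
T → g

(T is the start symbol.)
T → a a T'
T' → ε
T' → T
T → g

Left-factoring transforms A → αβ₁ | αβ₂ into A → αA' and A' → β₁ | β₂
(α is the longest common prefix among the alternatives). Repeat until
no nonterminal has two alternatives with a common prefix.

Round 1: T has alternatives sharing prefix 'a a'. Introduce T': T → a a T'
  Add: T' → ε
  Add: T' → T

No remaining common prefixes — done.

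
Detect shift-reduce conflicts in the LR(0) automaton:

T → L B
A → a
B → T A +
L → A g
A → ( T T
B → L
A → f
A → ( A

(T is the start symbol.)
Augment with T' → T and build the canonical LR(0) collection (I0 = CLOSURE({[T' → . T]}), then GOTO on every symbol after a dot until no new states appear). It has 16 states:
  I0: { [A → . ( A], [A → . ( T T], [A → . a], [A → . f], [L → . A g], [T → . L B], [T' → . T] }  — shift
  I1: { [A → ( . A], [A → ( . T T], [A → . ( A], [A → . ( T T], [A → . a], [A → . f], [L → . A g], [T → . L B] }  — shift
  I2: { [L → A . g] }  — shift
  I3: { [A → . ( A], [A → . ( T T], [A → . a], [A → . f], [B → . L], [B → . T A +], [L → . A g], [T → . L B], [T → L . B] }  — shift
  I4: { [T' → T .] }  — accept
  I5: { [A → a .] }  — reduce
  I6: { [A → f .] }  — reduce
  I7: { [T → L B .] }  — reduce
  I8: { [A → . ( A], [A → . ( T T], [A → . a], [A → . f], [B → . L], [B → . T A +], [B → L .], [L → . A g], [T → . L B], [T → L . B] }  — shift, reduce
  I9: { [A → . ( A], [A → . ( T T], [A → . a], [A → . f], [B → T . A +] }  — shift
  I10: { [B → T A . +] }  — shift
  I11: { [B → T A + .] }  — reduce
  I12: { [L → A g .] }  — reduce
  I13: { [A → ( A .], [L → A . g] }  — shift, reduce
  I14: { [A → ( T . T], [A → . ( A], [A → . ( T T], [A → . a], [A → . f], [L → . A g], [T → . L B] }  — shift
  I15: { [A → ( T T .] }  — reduce

I8 contains reduce item [B → L .] and shift items [A → . ( A], [A → . ( T T], [A → . a], [A → . f] — shift-reduce conflict.
I13 contains reduce item [A → ( A .] and shift item [L → A . g] — shift-reduce conflict.

Answer: Yes — I8: [B → L .] vs [A → . ( A]; I13: [A → ( A .] vs [L → A . g]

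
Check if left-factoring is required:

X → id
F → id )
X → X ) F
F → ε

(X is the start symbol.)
No, left-factoring is not needed

Left-factoring is needed when two productions for the same non-terminal
share a common prefix on the right-hand side.

Productions for X:
  X → id
  X → X ) F
Productions for F:
  F → id )
  F → ε

No common prefixes found.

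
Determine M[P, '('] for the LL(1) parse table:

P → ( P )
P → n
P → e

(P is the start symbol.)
P → ( P )

To find M[P, '('], we find productions for P where '(' is in the predict set (PREDICT(N → α) = (FIRST(α) \ {ε}) ∪ (FOLLOW(N) if α ⇒* ε)).

P → ( P ): PREDICT = { '(' }
  '(' is in predict set, so this production goes in M[P, '(']
P → n: PREDICT = { 'n' }
P → e: PREDICT = { 'e' }

M[P, '('] = P → ( P )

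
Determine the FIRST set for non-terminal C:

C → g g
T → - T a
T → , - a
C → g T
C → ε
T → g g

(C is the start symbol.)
{ 'g', ε }

From C → g g:
  - g is a terminal: add 'g' and stop
From C → g T:
  - g is a terminal: add 'g' and stop
From C → ε:
  - ε-production, so ε ∈ FIRST(C)

Collecting: FIRST(C) = { 'g', ε }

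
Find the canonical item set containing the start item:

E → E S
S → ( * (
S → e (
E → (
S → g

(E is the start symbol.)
{ [E → . (], [E → . E S], [E' → . E] }

First, augment the grammar with E' → E
I₀ = CLOSURE({ [E' → . E] }):
  [E' → . E] has the dot before E: add [E → . E S], [E → . (]
No further items can be added.

I₀ = { [E → . (], [E → . E S], [E' → . E] }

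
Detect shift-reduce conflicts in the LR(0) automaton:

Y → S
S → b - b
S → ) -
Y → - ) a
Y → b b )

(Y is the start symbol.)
No shift-reduce conflicts

Augment with Y' → Y and build the canonical LR(0) collection (I0 = CLOSURE({[Y' → . Y]}), then GOTO on every symbol after a dot until no new states appear). It has 13 states:
  I0: { [S → . ) -], [S → . b - b], [Y → . - ) a], [Y → . S], [Y → . b b )], [Y' → . Y] }  — shift
  I1: { [S → ) . -] }  — shift
  I2: { [Y → - . ) a] }  — shift
  I3: { [Y → S .] }  — reduce
  I4: { [Y' → Y .] }  — accept
  I5: { [S → b . - b], [Y → b . b )] }  — shift
  I6: { [S → b - . b] }  — shift
  I7: { [Y → b b . )] }  — shift
  I8: { [Y → b b ) .] }  — reduce
  I9: { [S → b - b .] }  — reduce
  I10: { [Y → - ) . a] }  — shift
  I11: { [Y → - ) a .] }  — reduce
  I12: { [S → ) - .] }  — reduce

No state contains both a complete item and a shift item.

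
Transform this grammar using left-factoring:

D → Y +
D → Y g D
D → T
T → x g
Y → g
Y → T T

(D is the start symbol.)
Left-factoring transforms A → αβ₁ | αβ₂ into A → αA' and A' → β₁ | β₂
(α is the longest common prefix among the alternatives). Repeat until
no nonterminal has two alternatives with a common prefix.

Round 1: D has alternatives sharing prefix 'Y'. Introduce D': D → Y D'
  Add: D' → +
  Add: D' → g D

No remaining common prefixes — done.

Resulting grammar:
D → Y D'
D' → +
D' → g D
D → T
T → x g
Y → g
Y → T T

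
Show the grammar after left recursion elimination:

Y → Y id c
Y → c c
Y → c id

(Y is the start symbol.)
Y → c c Y'
Y → c id Y'
Y' → id c Y'
Y' → ε

Y is directly left-recursive. The standard transformation for
  A → A α₁ | ... | A α_m | β₁ | ... | β_n
is
  A  → β₁ A' | ... | β_n A'
  A' → α₁ A' | ... | α_m A' | ε

Y → c c becomes Y → c c Y'
Y → c id becomes Y → c id Y'
Y → Y id c becomes Y' → id c Y'
Add Y' → ε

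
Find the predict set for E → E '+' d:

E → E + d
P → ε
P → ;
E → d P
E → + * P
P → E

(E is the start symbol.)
{ '+', 'd' }

PREDICT(E → E '+' d) = (FIRST(RHS) \ {ε}) ∪ (FOLLOW(E) if ε ∈ FIRST(RHS), i.e. RHS ⇒* ε)
FIRST(E) = { '+', 'd' }
FIRST(E '+' d) = { '+', 'd' }
ε ∉ FIRST(E '+' d), so FOLLOW(E) is not added.
PREDICT(E → E '+' d) = { '+', 'd' }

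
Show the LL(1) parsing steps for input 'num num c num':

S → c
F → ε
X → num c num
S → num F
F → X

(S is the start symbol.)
LL(1) parsing maintains a stack (initially the start symbol over $) and the input. At each step: if the stack top is a terminal, match it against the current input token; if it is a non-terminal N, replace it with the RHS of M[N, lookahead] (the unique production whose predict set contains the lookahead).

Stack is shown with the top on the left.

Stack        Input            Action
------------------------------------
S $          num num c num $  output S → num F
num F $      num num c num $  match 'num'
F $          num c num $      output F → X
X $          num c num $      output X → num c num
num c num $  num c num $      match 'num'
c num $      c num $          match 'c'
num $        num $            match 'num'
$            $                accept

The string is accepted.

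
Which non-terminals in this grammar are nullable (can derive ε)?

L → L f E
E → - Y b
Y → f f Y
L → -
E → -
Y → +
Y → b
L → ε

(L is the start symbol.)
{ 'L' }

ε-productions: L → ε
So L is immediately nullable.
No further non-terminal can be added: every production for the remaining non-terminals contains a terminal or a non-nullable non-terminal.
Nullable = { 'L' }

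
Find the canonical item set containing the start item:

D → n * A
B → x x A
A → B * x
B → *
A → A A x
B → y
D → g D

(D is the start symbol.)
{ [D → . g D], [D → . n * A], [D' → . D] }

First, augment the grammar with D' → D
I₀ = CLOSURE({ [D' → . D] }):
  [D' → . D] has the dot before D: add [D → . n * A], [D → . g D]
No further items can be added.

I₀ = { [D → . g D], [D → . n * A], [D' → . D] }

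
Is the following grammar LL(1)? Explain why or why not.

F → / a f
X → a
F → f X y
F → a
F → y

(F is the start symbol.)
A grammar is LL(1) if for each non-terminal N with multiple productions, the predict sets of those productions are pairwise disjoint, where PREDICT(N → α) = (FIRST(α) \ {ε}) ∪ (FOLLOW(N) if α ⇒* ε).

For F:
  PREDICT(F → '/' a f) = { '/' }
  PREDICT(F → f X y) = { 'f' }
  PREDICT(F → a) = { 'a' }
  PREDICT(F → y) = { 'y' }
X has a single production, so nothing to check there.

All predict sets are disjoint. The grammar IS LL(1).

Answer: Yes, the grammar is LL(1).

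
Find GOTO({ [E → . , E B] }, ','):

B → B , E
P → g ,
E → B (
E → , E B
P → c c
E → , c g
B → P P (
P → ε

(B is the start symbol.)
GOTO(I, ',') = CLOSURE({ [A → αX.β] : [A → α.Xβ] ∈ I, X = ',' })

Items with dot before ',', with the dot advanced:
  [E → . , E B] → [E → , . E B]
Closure of the advanced items:
  [E → , . E B] has the dot before E: add [E → . B (], [E → . , E B], [E → . , c g]
  [E → . B (] has the dot before B: add [B → . B , E], [B → . P P (]
  [B → . P P (] has the dot before P: add [P → . g ,], [P → . c c], [P → .]

GOTO = { [B → . B , E], [B → . P P (], [E → , . E B], [E → . , E B], [E → . , c g], [E → . B (], [P → . c c], [P → . g ,], [P → .] }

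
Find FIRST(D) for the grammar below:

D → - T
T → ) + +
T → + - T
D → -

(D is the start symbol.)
{ '-' }

To compute FIRST(D), examine every production with D on the left-hand side, reading each right-hand side left to right until a non-nullable symbol is reached.

From D → - T:
  - '-' is a terminal: add '-' and stop
From D → -:
  - '-' is a terminal: add '-' and stop

Collecting: FIRST(D) = { '-' }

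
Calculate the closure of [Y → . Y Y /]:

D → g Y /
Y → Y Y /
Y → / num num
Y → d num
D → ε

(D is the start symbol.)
To compute CLOSURE, for each item [A → α.Bβ] where B is a non-terminal, add [B → .γ] for all productions B → γ; repeat for the newly added items until nothing changes.

Start with: [Y → . Y Y /]
  [Y → . Y Y /] has the dot before Y: add [Y → . / num num], [Y → . d num]
No further items can be added.

CLOSURE = { [Y → . / num num], [Y → . Y Y /], [Y → . d num] }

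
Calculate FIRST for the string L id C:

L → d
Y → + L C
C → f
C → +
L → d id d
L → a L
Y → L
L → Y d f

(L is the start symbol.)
{ '+', 'a', 'd' }

FIRST sets of the non-terminals involved (from the grammar, by fixed-point iteration):
  FIRST(L) = { '+', 'a', 'd' }

To compute FIRST(L id C), process the symbols left to right:
Symbol L is a non-terminal. Add FIRST(L) \ {ε} = { '+', 'a', 'd' }
L is not nullable (ε ∉ FIRST(L)), so stop here.
FIRST(L id C) = { '+', 'a', 'd' }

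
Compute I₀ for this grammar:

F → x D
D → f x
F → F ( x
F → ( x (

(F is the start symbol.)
First, augment the grammar with F' → F
I₀ = CLOSURE({ [F' → . F] }):
  [F' → . F] has the dot before F: add [F → . x D], [F → . F ( x], [F → . ( x (]
No further items can be added.

I₀ = { [F → . ( x (], [F → . F ( x], [F → . x D], [F' → . F] }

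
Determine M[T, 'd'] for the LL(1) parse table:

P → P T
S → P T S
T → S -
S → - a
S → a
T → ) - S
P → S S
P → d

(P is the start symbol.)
T → S -

To find M[T, 'd'], we find productions for T where 'd' is in the predict set (PREDICT(N → α) = (FIRST(α) \ {ε}) ∪ (FOLLOW(N) if α ⇒* ε)).

Relevant sets:
  FIRST(S) = { '-', 'a', 'd' }

T → S -: PREDICT = { '-', 'a', 'd' }
  'd' is in predict set, so this production goes in M[T, 'd']
T → ) - S: PREDICT = { ')' }

M[T, 'd'] = T → S -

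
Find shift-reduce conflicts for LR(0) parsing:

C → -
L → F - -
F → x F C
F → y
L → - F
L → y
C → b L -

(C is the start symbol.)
A shift-reduce conflict occurs when an LR(0) state has both:
  - a complete (reduce) item [A → α .] (dot at the end), and
  - a shift item [B → β . c γ] (dot before a terminal).

Augment with C' → C and build the canonical LR(0) collection (I0 = CLOSURE({[C' → . C]}), then GOTO on every symbol after a dot until no new states appear). It has 16 states:
  I0: { [C → . -], [C → . b L -], [C' → . C] }  — shift
  I1: { [C → - .] }  — reduce
  I2: { [C' → C .] }  — accept
  I3: { [C → b . L -], [F → . x F C], [F → . y], [L → . - F], [L → . F - -], [L → . y] }  — shift
  I4: { [F → . x F C], [F → . y], [L → - . F] }  — shift
  I5: { [L → F . - -] }  — shift
  I6: { [C → b L . -] }  — shift
  I7: { [F → . x F C], [F → . y], [F → x . F C] }  — shift
  I8: { [F → y .], [L → y .] }  — 2 reduces
  I9: { [C → . -], [C → . b L -], [F → x F . C] }  — shift
  I10: { [F → y .] }  — reduce
  I11: { [F → x F C .] }  — reduce
  I12: { [C → b L - .] }  — reduce
  I13: { [L → F - . -] }  — shift
  I14: { [L → F - - .] }  — reduce
  I15: { [L → - F .] }  — reduce

No state contains both a complete item and a shift item.

Answer: No shift-reduce conflicts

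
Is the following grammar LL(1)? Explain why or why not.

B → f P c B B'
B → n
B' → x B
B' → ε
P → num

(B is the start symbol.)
Relevant sets:
  FOLLOW(B') = { $, 'x' }

For B:
  PREDICT(B → f P c B B') = { 'f' }
  PREDICT(B → n) = { 'n' }
For B':
  PREDICT(B' → x B) = { 'x' }
  PREDICT(B' → ε) = { $, 'x' }
P has a single production, so nothing to check there.

Conflict found: Predict set conflict for B': { 'x' }
The grammar is NOT LL(1).

Answer: No. Predict set conflict for B': { 'x' }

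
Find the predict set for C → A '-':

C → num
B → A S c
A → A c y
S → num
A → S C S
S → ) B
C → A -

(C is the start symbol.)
{ ')', 'num' }

PREDICT(C → A '-') = (FIRST(RHS) \ {ε}) ∪ (FOLLOW(C) if ε ∈ FIRST(RHS), i.e. RHS ⇒* ε)
FIRST(A) = { ')', 'num' }
FIRST(A '-') = { ')', 'num' }
ε ∉ FIRST(A '-'), so FOLLOW(C) is not added.
PREDICT(C → A '-') = { ')', 'num' }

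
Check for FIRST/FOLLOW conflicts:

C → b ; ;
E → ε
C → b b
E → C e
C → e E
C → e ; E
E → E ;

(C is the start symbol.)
Yes. E → C e with FOLLOW(E) on { 'e' }; E → E ';' with FOLLOW(E) on { ';', 'e' }

Nullable non-terminals: E.
FIRST sets used below: FIRST(C) = { 'b', 'e' }, FIRST(E) = { ';', 'b', 'e', ε }

E: nullable alternative(s) E → ε; FOLLOW(E) = { $, ';', 'e' }
  E → ε: FIRST \ {ε} = { } — this is the only nullable alternative, skip
  E → C e: FIRST \ {ε} = { 'b', 'e' } — overlaps FOLLOW(E) on { 'e' }: CONFLICT
  E → E ;: FIRST \ {ε} = { ';', 'b', 'e' } — overlaps FOLLOW(E) on { ';', 'e' }: CONFLICT

C has no nullable alternative, so no FIRST/FOLLOW check is needed there.

So the grammar has 2 FIRST/FOLLOW conflicts (marked CONFLICT above).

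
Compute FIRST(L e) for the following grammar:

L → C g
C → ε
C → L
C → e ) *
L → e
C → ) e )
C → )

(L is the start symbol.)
{ ')', 'e', 'g' }

FIRST sets of the non-terminals involved (from the grammar, by fixed-point iteration):
  FIRST(L) = { ')', 'e', 'g' }

To compute FIRST(L e), process the symbols left to right:
Symbol L is a non-terminal. Add FIRST(L) \ {ε} = { ')', 'e', 'g' }
L is not nullable (ε ∉ FIRST(L)), so stop here.
FIRST(L e) = { ')', 'e', 'g' }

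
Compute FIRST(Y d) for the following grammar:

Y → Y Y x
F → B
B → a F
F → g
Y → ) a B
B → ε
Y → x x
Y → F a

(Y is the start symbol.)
FIRST sets of the non-terminals involved (from the grammar, by fixed-point iteration):
  FIRST(Y) = { ')', 'a', 'g', 'x' }

To compute FIRST(Y d), process the symbols left to right:
Symbol Y is a non-terminal. Add FIRST(Y) \ {ε} = { ')', 'a', 'g', 'x' }
Y is not nullable (ε ∉ FIRST(Y)), so stop here.
FIRST(Y d) = { ')', 'a', 'g', 'x' }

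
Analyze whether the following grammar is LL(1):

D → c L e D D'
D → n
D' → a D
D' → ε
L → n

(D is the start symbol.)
A grammar is LL(1) if for each non-terminal N with multiple productions, the predict sets of those productions are pairwise disjoint, where PREDICT(N → α) = (FIRST(α) \ {ε}) ∪ (FOLLOW(N) if α ⇒* ε).

Relevant sets:
  FOLLOW(D') = { $, 'a' }

For D:
  PREDICT(D → c L e D D') = { 'c' }
  PREDICT(D → n) = { 'n' }
For D':
  PREDICT(D' → a D) = { 'a' }
  PREDICT(D' → ε) = { $, 'a' }
L has a single production, so nothing to check there.

Conflict found: Predict set conflict for D': { 'a' }
The grammar is NOT LL(1).

Answer: No. Predict set conflict for D': { 'a' }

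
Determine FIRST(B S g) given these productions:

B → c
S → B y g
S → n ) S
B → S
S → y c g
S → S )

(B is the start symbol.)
{ 'c', 'n', 'y' }

FIRST sets of the non-terminals involved (from the grammar, by fixed-point iteration):
  FIRST(B) = { 'c', 'n', 'y' }

To compute FIRST(B S g), process the symbols left to right:
Symbol B is a non-terminal. Add FIRST(B) \ {ε} = { 'c', 'n', 'y' }
B is not nullable (ε ∉ FIRST(B)), so stop here.
FIRST(B S g) = { 'c', 'n', 'y' }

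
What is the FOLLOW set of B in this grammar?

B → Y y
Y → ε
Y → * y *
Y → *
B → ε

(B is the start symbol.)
To compute FOLLOW(B), find every occurrence of B on a right-hand side N → α B β: add FIRST(β) \ {ε}, and if β is empty or nullable also add FOLLOW(N). Iterate to a fixed point.

B is the start symbol, so $ ∈ FOLLOW(B).
B does not occur on any right-hand side.

Taking the union: FOLLOW(B) = { $ }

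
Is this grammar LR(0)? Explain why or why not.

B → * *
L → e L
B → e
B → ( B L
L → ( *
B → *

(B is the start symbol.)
A grammar is LR(0) if no state in the canonical LR(0) collection has:
  - both a shift item (dot before a terminal) and a complete item (shift-reduce conflict), or
  - two or more complete items (reduce-reduce conflict; the accept item [B' → B .] counts as a complete item here).

Augment with B' → B and build the canonical LR(0) collection (I0 = CLOSURE({[B' → . B]}), then GOTO on every symbol after a dot until no new states appear). It has 12 states:
  I0: { [B → . ( B L], [B → . * *], [B → . *], [B → . e], [B' → . B] }  — shift
  I1: { [B → ( . B L], [B → . ( B L], [B → . * *], [B → . *], [B → . e] }  — shift
  I2: { [B → * . *], [B → * .] }  — shift, reduce
  I3: { [B' → B .] }  — accept
  I4: { [B → e .] }  — reduce
  I5: { [B → * * .] }  — reduce
  I6: { [B → ( B . L], [L → . ( *], [L → . e L] }  — shift
  I7: { [L → ( . *] }  — shift
  I8: { [B → ( B L .] }  — reduce
  I9: { [L → . ( *], [L → . e L], [L → e . L] }  — shift
  I10: { [L → e L .] }  — reduce
  I11: { [L → ( * .] }  — reduce

Conflict in state I2:
  Shift-reduce conflict between [B → * .] and [B → * . *]
So the grammar is NOT LR(0).

Answer: No. Shift-reduce conflict between [B → * .] and [B → * . *]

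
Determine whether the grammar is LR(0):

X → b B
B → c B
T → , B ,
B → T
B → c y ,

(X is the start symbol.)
A grammar is LR(0) if no state in the canonical LR(0) collection has:
  - both a shift item (dot before a terminal) and a complete item (shift-reduce conflict), or
  - two or more complete items (reduce-reduce conflict; the accept item [X' → X .] counts as a complete item here).

Augment with X' → X and build the canonical LR(0) collection (I0 = CLOSURE({[X' → . X]}), then GOTO on every symbol after a dot until no new states appear). It has 12 states:
  I0: { [X → . b B], [X' → . X] }  — shift
  I1: { [X' → X .] }  — accept
  I2: { [B → . T], [B → . c B], [B → . c y ,], [T → . , B ,], [X → b . B] }  — shift
  I3: { [B → . T], [B → . c B], [B → . c y ,], [T → , . B ,], [T → . , B ,] }  — shift
  I4: { [X → b B .] }  — reduce
  I5: { [B → T .] }  — reduce
  I6: { [B → . T], [B → . c B], [B → . c y ,], [B → c . B], [B → c . y ,], [T → . , B ,] }  — shift
  I7: { [B → c B .] }  — reduce
  I8: { [B → c y . ,] }  — shift
  I9: { [B → c y , .] }  — reduce
  I10: { [T → , B . ,] }  — shift
  I11: { [T → , B , .] }  — reduce

Every state is either a pure shift/goto state or contains exactly one complete item and nothing to shift — no conflicts. The grammar is LR(0).

Answer: Yes, the grammar is LR(0)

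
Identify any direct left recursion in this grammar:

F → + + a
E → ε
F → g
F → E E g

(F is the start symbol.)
Direct left recursion occurs when N → N α for some non-terminal N (the right-hand side begins with the left-hand side itself).

F → + + a: starts with '+'
E → ε: starts with ε
F → g: starts with g
F → E E g: starts with E

No direct left recursion found.

Answer: No direct left recursion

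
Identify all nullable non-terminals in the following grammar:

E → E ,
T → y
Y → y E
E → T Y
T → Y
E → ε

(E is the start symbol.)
A non-terminal is nullable if it can derive ε (the empty string): either it has an ε-production, or it has a production whose right-hand side consists entirely of nullable non-terminals.

ε-productions: E → ε
So E is immediately nullable.
No further non-terminal can be added: every production for the remaining non-terminals contains a terminal or a non-nullable non-terminal.
Nullable = { 'E' }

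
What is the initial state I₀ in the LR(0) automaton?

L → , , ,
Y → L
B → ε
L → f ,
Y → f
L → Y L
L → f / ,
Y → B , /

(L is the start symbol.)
{ [B → .], [L → . , , ,], [L → . Y L], [L → . f ,], [L → . f / ,], [L' → . L], [Y → . B , /], [Y → . L], [Y → . f] }

First, augment the grammar with L' → L
I₀ = CLOSURE({ [L' → . L] }):
  [L' → . L] has the dot before L: add [L → . , , ,], [L → . f ,], [L → . Y L], [L → . f / ,]
  [L → . Y L] has the dot before Y: add [Y → . L], [Y → . f], [Y → . B , /]
  [Y → . B , /] has the dot before B: add [B → .]
No further items can be added.

I₀ = { [B → .], [L → . , , ,], [L → . Y L], [L → . f ,], [L → . f / ,], [L' → . L], [Y → . B , /], [Y → . L], [Y → . f] }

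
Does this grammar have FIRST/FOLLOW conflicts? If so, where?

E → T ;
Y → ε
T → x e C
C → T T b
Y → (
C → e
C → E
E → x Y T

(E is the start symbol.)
No FIRST/FOLLOW conflicts.

Nullable non-terminals: Y.

Y: nullable alternative(s) Y → ε; FOLLOW(Y) = { 'x' }
  Y → ε: FIRST \ {ε} = { } — this is the only nullable alternative, skip
  Y → (: FIRST \ {ε} = { '(' } — disjoint from FOLLOW(Y)

C, E, T have no nullable alternative, so no FIRST/FOLLOW check is needed there.

No FIRST/FOLLOW conflicts found.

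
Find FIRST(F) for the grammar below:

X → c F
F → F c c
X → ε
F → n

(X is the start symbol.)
To compute FIRST(F), examine every production with F on the left-hand side, reading each right-hand side left to right until a non-nullable symbol is reached.

From F → F c c:
  - F is the symbol being defined: contributes nothing new
    F is not nullable, so stop
From F → n:
  - n is a terminal: add 'n' and stop

Collecting: FIRST(F) = { 'n' }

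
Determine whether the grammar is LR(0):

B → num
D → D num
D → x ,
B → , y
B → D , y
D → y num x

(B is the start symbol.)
Yes, the grammar is LR(0)

A grammar is LR(0) if no state in the canonical LR(0) collection has:
  - both a shift item (dot before a terminal) and a complete item (shift-reduce conflict), or
  - two or more complete items (reduce-reduce conflict; the accept item [B' → B .] counts as a complete item here).

Augment with B' → B and build the canonical LR(0) collection (I0 = CLOSURE({[B' → . B]}), then GOTO on every symbol after a dot until no new states appear). It has 14 states:
  I0: { [B → . , y], [B → . D , y], [B → . num], [B' → . B], [D → . D num], [D → . x ,], [D → . y num x] }  — shift
  I1: { [B → , . y] }  — shift
  I2: { [B' → B .] }  — accept
  I3: { [B → D . , y], [D → D . num] }  — shift
  I4: { [B → num .] }  — reduce
  I5: { [D → x . ,] }  — shift
  I6: { [D → y . num x] }  — shift
  I7: { [D → y num . x] }  — shift
  I8: { [D → y num x .] }  — reduce
  I9: { [D → x , .] }  — reduce
  I10: { [B → D , . y] }  — shift
  I11: { [D → D num .] }  — reduce
  I12: { [B → D , y .] }  — reduce
  I13: { [B → , y .] }  — reduce

Every state is either a pure shift/goto state or contains exactly one complete item and nothing to shift — no conflicts. The grammar is LR(0).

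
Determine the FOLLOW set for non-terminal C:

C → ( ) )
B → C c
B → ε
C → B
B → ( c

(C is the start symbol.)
To compute FOLLOW(C), find every occurrence of C on a right-hand side N → α C β: add FIRST(β) \ {ε}, and if β is empty or nullable also add FOLLOW(N). Iterate to a fixed point.

C is the start symbol, so $ ∈ FOLLOW(C).
In B → C c: C is followed by c, add FIRST(c) \ {ε} = { 'c' }

Taking the union: FOLLOW(C) = { $, 'c' }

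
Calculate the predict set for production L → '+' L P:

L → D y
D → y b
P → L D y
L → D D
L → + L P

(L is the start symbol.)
{ '+' }

PREDICT(L → '+' L P) = (FIRST(RHS) \ {ε}) ∪ (FOLLOW(L) if ε ∈ FIRST(RHS), i.e. RHS ⇒* ε)
FIRST('+' L P) = { '+' }
ε ∉ FIRST('+' L P), so FOLLOW(L) is not added.
PREDICT(L → '+' L P) = { '+' }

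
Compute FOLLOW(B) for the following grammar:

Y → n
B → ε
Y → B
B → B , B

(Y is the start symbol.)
To compute FOLLOW(B), find every occurrence of B on a right-hand side N → α B β: add FIRST(β) \ {ε}, and if β is empty or nullable also add FOLLOW(N). Iterate to a fixed point.

In Y → B: B is at the end, add FOLLOW(Y)
In B → B , B: B is followed by ',' B, add FIRST(',' B) \ {ε} = { ',' }
In B → B , B: B is at the end; this adds FOLLOW(B) to itself — nothing new

The FOLLOW sets referred to above (computed the same way, to a fixed point):
  FOLLOW(Y) = { $ }

Taking the union: FOLLOW(B) = { $, ',' }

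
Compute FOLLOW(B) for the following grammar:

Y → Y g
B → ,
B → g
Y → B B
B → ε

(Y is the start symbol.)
{ $, ',', 'g' }

To compute FOLLOW(B), find every occurrence of B on a right-hand side N → α B β: add FIRST(β) \ {ε}, and if β is empty or nullable also add FOLLOW(N). Iterate to a fixed point.

In Y → B B: B is followed by B, add FIRST(B) \ {ε} = { ',', 'g' }
  B is nullable, so also add FOLLOW(Y)
In Y → B B: B is at the end, add FOLLOW(Y)

The FOLLOW sets referred to above (computed the same way, to a fixed point):
  FOLLOW(Y) = { $, 'g' }

Taking the union: FOLLOW(B) = { $, ',', 'g' }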